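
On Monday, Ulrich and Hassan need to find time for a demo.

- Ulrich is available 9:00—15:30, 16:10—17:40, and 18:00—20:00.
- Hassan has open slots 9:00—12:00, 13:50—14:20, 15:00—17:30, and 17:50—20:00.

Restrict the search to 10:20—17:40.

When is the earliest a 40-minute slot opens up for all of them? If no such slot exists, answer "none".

10:20

Ulrich ∩ Hassan: 09:00–12:00, 13:50–14:20, 15:00–15:30, 16:10–17:30, 18:00–20:00.
Restricted to 10:20–17:40: 10:20–12:00, 13:50–14:20, 15:00–15:30, 16:10–17:30.
Windows ≥ 40 min: 10:20–12:00, 16:10–17:30.
Earliest such window starts at 10:20.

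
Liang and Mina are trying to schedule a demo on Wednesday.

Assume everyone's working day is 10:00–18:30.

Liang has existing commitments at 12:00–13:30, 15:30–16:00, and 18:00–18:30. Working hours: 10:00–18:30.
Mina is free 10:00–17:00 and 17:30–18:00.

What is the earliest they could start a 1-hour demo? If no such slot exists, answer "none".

Liang free within 10:00–18:30: 10:00–12:00, 13:30–15:30, 16:00–18:00.
Liang ∩ Mina: 10:00–12:00, 13:30–15:30, 16:00–17:00, 17:30–18:00.
Windows ≥ 60 min: 10:00–12:00, 13:30–15:30, 16:00–17:00.
Earliest such window starts at 10:00.

10:00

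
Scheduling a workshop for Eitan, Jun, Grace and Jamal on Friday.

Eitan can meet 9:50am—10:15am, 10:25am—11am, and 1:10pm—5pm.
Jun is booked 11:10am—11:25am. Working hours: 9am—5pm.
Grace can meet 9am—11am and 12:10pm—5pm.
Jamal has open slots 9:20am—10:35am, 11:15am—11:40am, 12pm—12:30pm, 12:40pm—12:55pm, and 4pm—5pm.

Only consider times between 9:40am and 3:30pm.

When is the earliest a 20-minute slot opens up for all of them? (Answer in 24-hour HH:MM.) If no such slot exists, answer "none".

Jun free within 09:00–17:00: 09:00–11:10, 11:25–17:00.
Eitan ∩ Jun: 09:50–10:15, 10:25–11:00, 13:10–17:00.
Eitan ∩ Jun ∩ Grace: 09:50–10:15, 10:25–11:00, 13:10–17:00.
Eitan ∩ Jun ∩ Grace ∩ Jamal: 09:50–10:15, 10:25–10:35, 16:00–17:00.
Restricted to 09:40–15:30: 09:50–10:15, 10:25–10:35.
Windows ≥ 20 min: 09:50–10:15.
Earliest such window starts at 09:50.

09:50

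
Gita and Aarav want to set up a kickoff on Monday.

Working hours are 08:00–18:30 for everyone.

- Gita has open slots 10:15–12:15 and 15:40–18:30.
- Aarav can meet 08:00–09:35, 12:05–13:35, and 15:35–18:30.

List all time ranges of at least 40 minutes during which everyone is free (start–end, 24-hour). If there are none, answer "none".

15:40–18:30

Gita ∩ Aarav: 12:05–12:15, 15:40–18:30.
Windows ≥ 40 min: 15:40–18:30.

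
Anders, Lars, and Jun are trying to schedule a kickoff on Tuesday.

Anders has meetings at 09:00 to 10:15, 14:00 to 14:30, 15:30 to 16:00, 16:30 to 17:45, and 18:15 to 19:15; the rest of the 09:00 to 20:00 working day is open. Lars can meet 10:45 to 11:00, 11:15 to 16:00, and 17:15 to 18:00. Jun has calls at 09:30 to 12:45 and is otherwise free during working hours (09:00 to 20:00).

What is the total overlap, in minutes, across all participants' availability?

150 minutes

Anders free within 09:00–20:00: 10:15–14:00, 14:30–15:30, 16:00–16:30, 17:45–18:15, 19:15–20:00.
Jun free within 09:00–20:00: 09:00–09:30, 12:45–20:00.
Anders ∩ Lars: 10:45–11:00, 11:15–14:00, 14:30–15:30, 17:45–18:00.
Anders ∩ Lars ∩ Jun: 12:45–14:00, 14:30–15:30, 17:45–18:00.
Total common minutes: 75 + 60 + 15 = 150.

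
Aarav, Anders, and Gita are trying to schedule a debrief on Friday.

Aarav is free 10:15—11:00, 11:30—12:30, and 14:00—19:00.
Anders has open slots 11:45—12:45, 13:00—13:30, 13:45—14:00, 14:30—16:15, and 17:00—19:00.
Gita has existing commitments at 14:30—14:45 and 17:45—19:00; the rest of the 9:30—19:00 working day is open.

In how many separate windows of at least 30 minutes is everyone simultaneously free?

3

Gita free within 09:30–19:00: 09:30–14:30, 14:45–17:45.
Aarav ∩ Anders: 11:45–12:30, 14:30–16:15, 17:00–19:00.
Aarav ∩ Anders ∩ Gita: 11:45–12:30, 14:45–16:15, 17:00–17:45.
Windows ≥ 30 min: 11:45–12:30, 14:45–16:15, 17:00–17:45.
That's 3 windows.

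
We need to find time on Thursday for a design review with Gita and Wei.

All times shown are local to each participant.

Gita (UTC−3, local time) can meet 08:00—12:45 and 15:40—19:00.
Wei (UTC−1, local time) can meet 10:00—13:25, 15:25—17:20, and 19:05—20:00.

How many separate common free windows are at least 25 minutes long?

Gita → UTC: 11:00–15:45, 18:40–22:00.
Wei → UTC: 11:00–14:25, 16:25–18:20, 20:05–21:00.
Gita ∩ Wei: 11:00–14:25, 20:05–21:00.
Windows ≥ 25 min: 11:00–14:25, 20:05–21:00.
That's 2 windows.

2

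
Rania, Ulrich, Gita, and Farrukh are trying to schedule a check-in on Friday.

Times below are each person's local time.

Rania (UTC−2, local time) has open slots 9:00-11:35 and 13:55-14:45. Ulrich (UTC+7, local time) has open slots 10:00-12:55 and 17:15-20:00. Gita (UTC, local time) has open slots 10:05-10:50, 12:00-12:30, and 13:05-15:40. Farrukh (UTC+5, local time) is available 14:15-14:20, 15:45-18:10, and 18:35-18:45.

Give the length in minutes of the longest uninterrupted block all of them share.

Rania → UTC: 11:00–13:35, 15:55–16:45.
Ulrich → UTC: 03:00–05:55, 10:15–13:00.
Gita → UTC: 10:05–10:50, 12:00–12:30, 13:05–15:40.
Farrukh → UTC: 09:15–09:20, 10:45–13:10, 13:35–13:45.
Rania ∩ Ulrich: 11:00–13:00.
Rania ∩ Ulrich ∩ Gita: 12:00–12:30.
Rania ∩ Ulrich ∩ Gita ∩ Farrukh: 12:00–12:30.
Single common window of 30 minutes.

30 minutes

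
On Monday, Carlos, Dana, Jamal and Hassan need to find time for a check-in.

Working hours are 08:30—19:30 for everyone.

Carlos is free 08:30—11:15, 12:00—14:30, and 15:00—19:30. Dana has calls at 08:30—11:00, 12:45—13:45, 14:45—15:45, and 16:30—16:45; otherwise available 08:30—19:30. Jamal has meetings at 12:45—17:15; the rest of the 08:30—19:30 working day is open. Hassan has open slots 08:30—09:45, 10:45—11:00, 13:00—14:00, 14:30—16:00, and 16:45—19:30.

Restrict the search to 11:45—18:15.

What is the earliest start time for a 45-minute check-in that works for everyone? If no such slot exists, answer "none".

Dana free within 08:30–19:30: 11:00–12:45, 13:45–14:45, 15:45–16:30, 16:45–19:30.
Jamal free within 08:30–19:30: 08:30–12:45, 17:15–19:30.
Carlos ∩ Dana: 11:00–11:15, 12:00–12:45, 13:45–14:30, 15:45–16:30, 16:45–19:30.
Carlos ∩ Dana ∩ Jamal: 11:00–11:15, 12:00–12:45, 17:15–19:30.
Carlos ∩ Dana ∩ Jamal ∩ Hassan: 17:15–19:30.
Restricted to 11:45–18:15: 17:15–18:15.
Windows ≥ 45 min: 17:15–18:15.
Earliest such window starts at 17:15.

17:15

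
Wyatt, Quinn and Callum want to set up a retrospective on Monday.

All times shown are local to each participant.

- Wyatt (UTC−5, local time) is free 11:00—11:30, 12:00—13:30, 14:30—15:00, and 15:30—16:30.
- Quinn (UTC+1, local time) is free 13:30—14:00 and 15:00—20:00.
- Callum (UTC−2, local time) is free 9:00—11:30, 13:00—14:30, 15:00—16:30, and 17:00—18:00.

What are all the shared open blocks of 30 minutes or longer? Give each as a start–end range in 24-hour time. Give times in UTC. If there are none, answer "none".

16:00–16:30, 17:00–18:30

Wyatt → UTC: 16:00–16:30, 17:00–18:30, 19:30–20:00, 20:30–21:30.
Quinn → UTC: 12:30–13:00, 14:00–19:00.
Callum → UTC: 11:00–13:30, 15:00–16:30, 17:00–18:30, 19:00–20:00.
Wyatt ∩ Quinn: 16:00–16:30, 17:00–18:30.
Wyatt ∩ Quinn ∩ Callum: 16:00–16:30, 17:00–18:30.
Windows ≥ 30 min: 16:00–16:30, 17:00–18:30.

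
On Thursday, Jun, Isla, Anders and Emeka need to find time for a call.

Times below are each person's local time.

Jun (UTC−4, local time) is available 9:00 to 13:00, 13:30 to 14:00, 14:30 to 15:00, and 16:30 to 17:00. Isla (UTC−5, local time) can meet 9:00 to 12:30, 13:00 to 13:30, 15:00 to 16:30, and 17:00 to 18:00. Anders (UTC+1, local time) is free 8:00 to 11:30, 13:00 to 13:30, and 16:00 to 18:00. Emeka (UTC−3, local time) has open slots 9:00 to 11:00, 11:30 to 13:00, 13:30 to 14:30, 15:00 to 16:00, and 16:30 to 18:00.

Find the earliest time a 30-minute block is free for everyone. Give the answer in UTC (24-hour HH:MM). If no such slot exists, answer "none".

Jun → UTC: 13:00–17:00, 17:30–18:00, 18:30–19:00, 20:30–21:00.
Isla → UTC: 14:00–17:30, 18:00–18:30, 20:00–21:30, 22:00–23:00.
Anders → UTC: 07:00–10:30, 12:00–12:30, 15:00–17:00.
Emeka → UTC: 12:00–14:00, 14:30–16:00, 16:30–17:30, 18:00–19:00, 19:30–21:00.
Jun ∩ Isla: 14:00–17:00, 20:30–21:00.
Jun ∩ Isla ∩ Anders: 15:00–17:00.
Jun ∩ Isla ∩ Anders ∩ Emeka: 15:00–16:00, 16:30–17:00.
Windows ≥ 30 min: 15:00–16:00, 16:30–17:00.
Earliest such window starts at 15:00.

15:00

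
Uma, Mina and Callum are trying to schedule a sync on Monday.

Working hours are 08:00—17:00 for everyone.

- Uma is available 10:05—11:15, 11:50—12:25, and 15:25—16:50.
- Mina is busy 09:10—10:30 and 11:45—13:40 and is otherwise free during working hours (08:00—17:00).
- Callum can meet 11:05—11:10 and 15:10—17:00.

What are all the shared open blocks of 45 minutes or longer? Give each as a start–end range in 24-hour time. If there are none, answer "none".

Mina free within 08:00–17:00: 08:00–09:10, 10:30–11:45, 13:40–17:00.
Uma ∩ Mina: 10:30–11:15, 15:25–16:50.
Uma ∩ Mina ∩ Callum: 11:05–11:10, 15:25–16:50.
Windows ≥ 45 min: 15:25–16:50.

15:25–16:50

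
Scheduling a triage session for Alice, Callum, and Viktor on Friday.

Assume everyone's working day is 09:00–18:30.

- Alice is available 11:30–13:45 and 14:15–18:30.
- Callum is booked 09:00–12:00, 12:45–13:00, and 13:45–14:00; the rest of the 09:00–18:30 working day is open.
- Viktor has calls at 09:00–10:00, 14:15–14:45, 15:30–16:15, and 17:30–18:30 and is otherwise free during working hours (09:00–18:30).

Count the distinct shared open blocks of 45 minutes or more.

Callum free within 09:00–18:30: 12:00–12:45, 13:00–13:45, 14:00–18:30.
Viktor free within 09:00–18:30: 10:00–14:15, 14:45–15:30, 16:15–17:30.
Alice ∩ Callum: 12:00–12:45, 13:00–13:45, 14:15–18:30.
Alice ∩ Callum ∩ Viktor: 12:00–12:45, 13:00–13:45, 14:45–15:30, 16:15–17:30.
Windows ≥ 45 min: 12:00–12:45, 13:00–13:45, 14:45–15:30, 16:15–17:30.
That's 4 windows.

4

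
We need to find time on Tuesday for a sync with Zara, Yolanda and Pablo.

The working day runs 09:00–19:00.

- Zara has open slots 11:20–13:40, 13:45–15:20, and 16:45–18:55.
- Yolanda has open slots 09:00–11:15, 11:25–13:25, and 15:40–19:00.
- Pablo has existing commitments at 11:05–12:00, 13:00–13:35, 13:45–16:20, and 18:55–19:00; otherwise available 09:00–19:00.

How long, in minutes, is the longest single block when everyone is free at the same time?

Pablo free within 09:00–19:00: 09:00–11:05, 12:00–13:00, 13:35–13:45, 16:20–18:55.
Zara ∩ Yolanda: 11:25–13:25, 16:45–18:55.
Zara ∩ Yolanda ∩ Pablo: 12:00–13:00, 16:45–18:55.
Common window lengths: 60, 130 min; longest is 130.

130 minutes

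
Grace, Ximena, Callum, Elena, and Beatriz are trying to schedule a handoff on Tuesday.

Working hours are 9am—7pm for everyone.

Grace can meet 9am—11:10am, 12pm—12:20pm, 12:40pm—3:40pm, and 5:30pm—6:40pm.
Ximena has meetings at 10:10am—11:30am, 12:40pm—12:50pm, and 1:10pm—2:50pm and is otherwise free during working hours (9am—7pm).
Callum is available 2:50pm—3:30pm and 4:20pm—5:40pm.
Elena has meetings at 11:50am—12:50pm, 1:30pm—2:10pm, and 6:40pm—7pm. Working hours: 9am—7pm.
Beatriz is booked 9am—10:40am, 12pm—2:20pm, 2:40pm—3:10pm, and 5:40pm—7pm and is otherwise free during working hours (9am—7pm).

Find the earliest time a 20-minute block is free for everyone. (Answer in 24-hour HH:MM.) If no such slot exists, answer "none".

15:10

Ximena free within 09:00–19:00: 09:00–10:10, 11:30–12:40, 12:50–13:10, 14:50–19:00.
Elena free within 09:00–19:00: 09:00–11:50, 12:50–13:30, 14:10–18:40.
Beatriz free within 09:00–19:00: 10:40–12:00, 14:20–14:40, 15:10–17:40.
Grace ∩ Ximena: 09:00–10:10, 12:00–12:20, 12:50–13:10, 14:50–15:40, 17:30–18:40.
Grace ∩ Ximena ∩ Callum: 14:50–15:30, 17:30–17:40.
Grace ∩ Ximena ∩ Callum ∩ Elena: 14:50–15:30, 17:30–17:40.
Grace ∩ Ximena ∩ Callum ∩ Elena ∩ Beatriz: 15:10–15:30, 17:30–17:40.
Windows ≥ 20 min: 15:10–15:30.
Earliest such window starts at 15:10.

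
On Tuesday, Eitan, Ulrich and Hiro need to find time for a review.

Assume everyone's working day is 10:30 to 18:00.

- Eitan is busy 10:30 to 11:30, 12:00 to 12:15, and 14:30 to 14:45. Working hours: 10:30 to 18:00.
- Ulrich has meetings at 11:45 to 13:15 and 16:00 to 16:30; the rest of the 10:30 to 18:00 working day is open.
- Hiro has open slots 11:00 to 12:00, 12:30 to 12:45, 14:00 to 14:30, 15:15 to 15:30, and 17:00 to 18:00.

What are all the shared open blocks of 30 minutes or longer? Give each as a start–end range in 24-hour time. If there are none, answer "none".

Eitan free within 10:30–18:00: 11:30–12:00, 12:15–14:30, 14:45–18:00.
Ulrich free within 10:30–18:00: 10:30–11:45, 13:15–16:00, 16:30–18:00.
Eitan ∩ Ulrich: 11:30–11:45, 13:15–14:30, 14:45–16:00, 16:30–18:00.
Eitan ∩ Ulrich ∩ Hiro: 11:30–11:45, 14:00–14:30, 15:15–15:30, 17:00–18:00.
Windows ≥ 30 min: 14:00–14:30, 17:00–18:00.

14:00–14:30, 17:00–18:00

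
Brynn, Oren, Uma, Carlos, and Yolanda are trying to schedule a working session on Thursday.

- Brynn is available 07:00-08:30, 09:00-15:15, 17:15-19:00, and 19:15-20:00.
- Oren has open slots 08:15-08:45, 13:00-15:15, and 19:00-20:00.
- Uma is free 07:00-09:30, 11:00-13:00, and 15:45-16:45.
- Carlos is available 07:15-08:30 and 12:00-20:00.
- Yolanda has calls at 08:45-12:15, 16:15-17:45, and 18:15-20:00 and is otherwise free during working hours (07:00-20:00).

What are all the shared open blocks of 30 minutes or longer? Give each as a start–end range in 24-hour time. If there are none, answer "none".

Yolanda free within 07:00–20:00: 07:00–08:45, 12:15–16:15, 17:45–18:15.
Brynn ∩ Oren: 08:15–08:30, 13:00–15:15, 19:15–20:00.
Brynn ∩ Oren ∩ Uma: 08:15–08:30.
Brynn ∩ Oren ∩ Uma ∩ Carlos: 08:15–08:30.
Brynn ∩ Oren ∩ Uma ∩ Carlos ∩ Yolanda: 08:15–08:30.
Windows ≥ 30 min: (none).

none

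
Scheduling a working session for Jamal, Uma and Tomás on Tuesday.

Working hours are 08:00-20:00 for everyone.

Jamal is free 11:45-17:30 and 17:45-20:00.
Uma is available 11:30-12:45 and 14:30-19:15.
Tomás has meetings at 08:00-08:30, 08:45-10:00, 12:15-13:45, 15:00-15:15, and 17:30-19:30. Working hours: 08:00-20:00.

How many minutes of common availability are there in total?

195 minutes

Tomás free within 08:00–20:00: 08:30–08:45, 10:00–12:15, 13:45–15:00, 15:15–17:30, 19:30–20:00.
Jamal ∩ Uma: 11:45–12:45, 14:30–17:30, 17:45–19:15.
Jamal ∩ Uma ∩ Tomás: 11:45–12:15, 14:30–15:00, 15:15–17:30.
Total common minutes: 30 + 30 + 135 = 195.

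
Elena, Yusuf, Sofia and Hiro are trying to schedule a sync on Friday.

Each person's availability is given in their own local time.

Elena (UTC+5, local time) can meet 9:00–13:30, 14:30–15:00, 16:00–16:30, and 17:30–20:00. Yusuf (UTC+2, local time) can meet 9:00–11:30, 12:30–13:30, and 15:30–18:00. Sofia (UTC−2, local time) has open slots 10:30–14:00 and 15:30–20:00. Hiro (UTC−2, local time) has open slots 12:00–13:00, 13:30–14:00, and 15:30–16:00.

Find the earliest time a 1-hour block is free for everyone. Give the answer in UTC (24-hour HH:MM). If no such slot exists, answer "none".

Elena → UTC: 04:00–08:30, 09:30–10:00, 11:00–11:30, 12:30–15:00.
Yusuf → UTC: 07:00–09:30, 10:30–11:30, 13:30–16:00.
Sofia → UTC: 12:30–16:00, 17:30–22:00.
Hiro → UTC: 14:00–15:00, 15:30–16:00, 17:30–18:00.
Elena ∩ Yusuf: 07:00–08:30, 11:00–11:30, 13:30–15:00.
Elena ∩ Yusuf ∩ Sofia: 13:30–15:00.
Elena ∩ Yusuf ∩ Sofia ∩ Hiro: 14:00–15:00.
Windows ≥ 60 min: 14:00–15:00.
Earliest such window starts at 14:00.

14:00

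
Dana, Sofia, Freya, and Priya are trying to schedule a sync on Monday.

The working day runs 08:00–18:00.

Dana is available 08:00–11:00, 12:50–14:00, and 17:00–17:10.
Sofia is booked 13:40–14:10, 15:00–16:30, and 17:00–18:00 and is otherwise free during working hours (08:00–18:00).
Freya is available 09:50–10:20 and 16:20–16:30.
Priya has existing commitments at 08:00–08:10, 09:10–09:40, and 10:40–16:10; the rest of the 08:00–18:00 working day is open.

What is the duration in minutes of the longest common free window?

30 minutes

Sofia free within 08:00–18:00: 08:00–13:40, 14:10–15:00, 16:30–17:00.
Priya free within 08:00–18:00: 08:10–09:10, 09:40–10:40, 16:10–18:00.
Dana ∩ Sofia: 08:00–11:00, 12:50–13:40.
Dana ∩ Sofia ∩ Freya: 09:50–10:20.
Dana ∩ Sofia ∩ Freya ∩ Priya: 09:50–10:20.
Single common window of 30 minutes.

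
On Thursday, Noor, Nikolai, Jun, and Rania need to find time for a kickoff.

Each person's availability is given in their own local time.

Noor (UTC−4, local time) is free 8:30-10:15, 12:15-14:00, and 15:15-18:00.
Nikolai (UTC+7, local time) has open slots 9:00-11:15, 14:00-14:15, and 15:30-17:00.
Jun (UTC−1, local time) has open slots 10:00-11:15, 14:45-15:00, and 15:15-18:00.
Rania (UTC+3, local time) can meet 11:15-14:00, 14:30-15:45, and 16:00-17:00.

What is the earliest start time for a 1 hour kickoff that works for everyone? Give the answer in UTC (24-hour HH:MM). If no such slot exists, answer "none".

none

Noor → UTC: 12:30–14:15, 16:15–18:00, 19:15–22:00.
Nikolai → UTC: 02:00–04:15, 07:00–07:15, 08:30–10:00.
Jun → UTC: 11:00–12:15, 15:45–16:00, 16:15–19:00.
Rania → UTC: 08:15–11:00, 11:30–12:45, 13:00–14:00.
Noor ∩ Nikolai: (none).
Noor ∩ Nikolai ∩ Jun: (none).
Noor ∩ Nikolai ∩ Jun ∩ Rania: (none).
Windows ≥ 60 min: (none).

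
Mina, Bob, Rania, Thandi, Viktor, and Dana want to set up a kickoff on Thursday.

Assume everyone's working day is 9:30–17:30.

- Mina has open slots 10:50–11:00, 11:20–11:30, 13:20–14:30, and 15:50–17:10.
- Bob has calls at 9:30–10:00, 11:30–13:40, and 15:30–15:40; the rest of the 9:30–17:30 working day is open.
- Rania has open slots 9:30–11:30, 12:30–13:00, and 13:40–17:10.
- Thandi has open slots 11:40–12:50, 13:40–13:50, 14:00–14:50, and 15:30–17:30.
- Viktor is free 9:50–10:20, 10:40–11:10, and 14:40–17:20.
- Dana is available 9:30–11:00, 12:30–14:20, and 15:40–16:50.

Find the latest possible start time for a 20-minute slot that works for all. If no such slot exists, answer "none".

Bob free within 09:30–17:30: 10:00–11:30, 13:40–15:30, 15:40–17:30.
Mina ∩ Bob: 10:50–11:00, 11:20–11:30, 13:40–14:30, 15:50–17:10.
Mina ∩ Bob ∩ Rania: 10:50–11:00, 11:20–11:30, 13:40–14:30, 15:50–17:10.
Mina ∩ Bob ∩ Rania ∩ Thandi: 13:40–13:50, 14:00–14:30, 15:50–17:10.
Mina ∩ Bob ∩ Rania ∩ Thandi ∩ Viktor: 15:50–17:10.
Mina ∩ Bob ∩ Rania ∩ Thandi ∩ Viktor ∩ Dana: 15:50–16:50.
Windows ≥ 20 min: 15:50–16:50.
Latest start in the last window 15:50–16:50 is 16:50 − 20 min = 16:30.

16:30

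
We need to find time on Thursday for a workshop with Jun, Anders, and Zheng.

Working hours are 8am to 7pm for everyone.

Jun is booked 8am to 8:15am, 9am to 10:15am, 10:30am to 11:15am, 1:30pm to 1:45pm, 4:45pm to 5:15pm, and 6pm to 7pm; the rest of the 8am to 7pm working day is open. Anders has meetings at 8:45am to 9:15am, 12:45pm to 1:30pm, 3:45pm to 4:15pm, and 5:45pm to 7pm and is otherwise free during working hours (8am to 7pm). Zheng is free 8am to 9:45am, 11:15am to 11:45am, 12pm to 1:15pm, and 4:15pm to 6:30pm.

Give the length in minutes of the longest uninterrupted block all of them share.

Jun free within 08:00–19:00: 08:15–09:00, 10:15–10:30, 11:15–13:30, 13:45–16:45, 17:15–18:00.
Anders free within 08:00–19:00: 08:00–08:45, 09:15–12:45, 13:30–15:45, 16:15–17:45.
Jun ∩ Anders: 08:15–08:45, 10:15–10:30, 11:15–12:45, 13:45–15:45, 16:15–16:45, 17:15–17:45.
Jun ∩ Anders ∩ Zheng: 08:15–08:45, 11:15–11:45, 12:00–12:45, 16:15–16:45, 17:15–17:45.
Common window lengths: 30, 30, 45, 30, 30 min; longest is 45.

45 minutes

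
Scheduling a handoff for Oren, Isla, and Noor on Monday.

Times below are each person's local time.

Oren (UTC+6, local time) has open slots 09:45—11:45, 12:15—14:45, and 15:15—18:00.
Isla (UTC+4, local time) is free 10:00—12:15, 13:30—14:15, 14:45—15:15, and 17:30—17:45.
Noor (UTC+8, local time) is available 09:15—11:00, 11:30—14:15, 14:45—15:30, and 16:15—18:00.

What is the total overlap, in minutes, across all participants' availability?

Oren → UTC: 03:45–05:45, 06:15–08:45, 09:15–12:00.
Isla → UTC: 06:00–08:15, 09:30–10:15, 10:45–11:15, 13:30–13:45.
Noor → UTC: 01:15–03:00, 03:30–06:15, 06:45–07:30, 08:15–10:00.
Oren ∩ Isla: 06:15–08:15, 09:30–10:15, 10:45–11:15.
Oren ∩ Isla ∩ Noor: 06:45–07:30, 09:30–10:00.
Total common minutes: 45 + 30 = 75.

75 minutes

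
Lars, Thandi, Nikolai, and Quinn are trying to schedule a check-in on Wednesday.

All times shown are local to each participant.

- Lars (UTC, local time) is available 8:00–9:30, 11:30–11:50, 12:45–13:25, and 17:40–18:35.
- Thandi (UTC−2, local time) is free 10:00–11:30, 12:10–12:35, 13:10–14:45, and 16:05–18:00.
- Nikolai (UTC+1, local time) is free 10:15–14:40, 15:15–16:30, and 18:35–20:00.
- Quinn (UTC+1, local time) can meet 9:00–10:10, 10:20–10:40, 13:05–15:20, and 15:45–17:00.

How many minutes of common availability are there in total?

40 minutes

Lars → UTC: 08:00–09:30, 11:30–11:50, 12:45–13:25, 17:40–18:35.
Thandi → UTC: 12:00–13:30, 14:10–14:35, 15:10–16:45, 18:05–20:00.
Nikolai → UTC: 09:15–13:40, 14:15–15:30, 17:35–19:00.
Quinn → UTC: 08:00–09:10, 09:20–09:40, 12:05–14:20, 14:45–16:00.
Lars ∩ Thandi: 12:45–13:25, 18:05–18:35.
Lars ∩ Thandi ∩ Nikolai: 12:45–13:25, 18:05–18:35.
Lars ∩ Thandi ∩ Nikolai ∩ Quinn: 12:45–13:25.
Total common minutes: 40.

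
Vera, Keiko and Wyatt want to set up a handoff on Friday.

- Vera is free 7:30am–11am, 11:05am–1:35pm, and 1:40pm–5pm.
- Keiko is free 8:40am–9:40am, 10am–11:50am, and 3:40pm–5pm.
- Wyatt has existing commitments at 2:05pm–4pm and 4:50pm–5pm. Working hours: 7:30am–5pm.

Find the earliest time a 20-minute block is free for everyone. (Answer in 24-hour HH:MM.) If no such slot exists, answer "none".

Wyatt free within 07:30–17:00: 07:30–14:05, 16:00–16:50.
Vera ∩ Keiko: 08:40–09:40, 10:00–11:00, 11:05–11:50, 15:40–17:00.
Vera ∩ Keiko ∩ Wyatt: 08:40–09:40, 10:00–11:00, 11:05–11:50, 16:00–16:50.
Windows ≥ 20 min: 08:40–09:40, 10:00–11:00, 11:05–11:50, 16:00–16:50.
Earliest such window starts at 08:40.

08:40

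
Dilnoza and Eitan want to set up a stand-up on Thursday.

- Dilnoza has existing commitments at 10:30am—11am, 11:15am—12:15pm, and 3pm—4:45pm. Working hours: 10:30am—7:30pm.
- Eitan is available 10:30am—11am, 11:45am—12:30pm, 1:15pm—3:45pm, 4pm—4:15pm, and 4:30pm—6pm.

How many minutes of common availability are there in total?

Dilnoza free within 10:30–19:30: 11:00–11:15, 12:15–15:00, 16:45–19:30.
Dilnoza ∩ Eitan: 12:15–12:30, 13:15–15:00, 16:45–18:00.
Total common minutes: 15 + 105 + 75 = 195.

195 minutes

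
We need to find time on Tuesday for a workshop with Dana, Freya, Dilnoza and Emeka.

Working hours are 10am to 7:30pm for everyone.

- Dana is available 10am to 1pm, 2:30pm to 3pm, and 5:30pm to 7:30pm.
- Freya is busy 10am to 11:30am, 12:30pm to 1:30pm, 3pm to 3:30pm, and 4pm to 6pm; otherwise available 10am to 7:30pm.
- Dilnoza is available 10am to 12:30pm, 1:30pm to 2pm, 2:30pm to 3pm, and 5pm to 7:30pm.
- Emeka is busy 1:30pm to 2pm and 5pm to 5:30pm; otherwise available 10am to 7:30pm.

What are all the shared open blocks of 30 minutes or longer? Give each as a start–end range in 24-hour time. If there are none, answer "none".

11:30–12:30, 14:30–15:00, 18:00–19:30

Freya free within 10:00–19:30: 11:30–12:30, 13:30–15:00, 15:30–16:00, 18:00–19:30.
Emeka free within 10:00–19:30: 10:00–13:30, 14:00–17:00, 17:30–19:30.
Dana ∩ Freya: 11:30–12:30, 14:30–15:00, 18:00–19:30.
Dana ∩ Freya ∩ Dilnoza: 11:30–12:30, 14:30–15:00, 18:00–19:30.
Dana ∩ Freya ∩ Dilnoza ∩ Emeka: 11:30–12:30, 14:30–15:00, 18:00–19:30.
Windows ≥ 30 min: 11:30–12:30, 14:30–15:00, 18:00–19:30.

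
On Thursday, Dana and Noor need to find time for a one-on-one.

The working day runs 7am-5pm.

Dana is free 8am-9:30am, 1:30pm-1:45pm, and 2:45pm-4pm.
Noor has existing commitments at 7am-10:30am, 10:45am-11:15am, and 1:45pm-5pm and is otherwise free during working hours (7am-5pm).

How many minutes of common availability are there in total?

Noor free within 07:00–17:00: 10:30–10:45, 11:15–13:45.
Dana ∩ Noor: 13:30–13:45.
Total common minutes: 15.

15 minutes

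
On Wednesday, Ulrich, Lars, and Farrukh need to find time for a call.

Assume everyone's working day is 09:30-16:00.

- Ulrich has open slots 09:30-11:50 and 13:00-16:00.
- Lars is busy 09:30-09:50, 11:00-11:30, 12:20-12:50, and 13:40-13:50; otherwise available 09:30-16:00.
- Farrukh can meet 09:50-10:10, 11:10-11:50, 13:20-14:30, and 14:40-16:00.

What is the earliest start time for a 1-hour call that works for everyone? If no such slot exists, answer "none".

14:40

Lars free within 09:30–16:00: 09:50–11:00, 11:30–12:20, 12:50–13:40, 13:50–16:00.
Ulrich ∩ Lars: 09:50–11:00, 11:30–11:50, 13:00–13:40, 13:50–16:00.
Ulrich ∩ Lars ∩ Farrukh: 09:50–10:10, 11:30–11:50, 13:20–13:40, 13:50–14:30, 14:40–16:00.
Windows ≥ 60 min: 14:40–16:00.
Earliest such window starts at 14:40.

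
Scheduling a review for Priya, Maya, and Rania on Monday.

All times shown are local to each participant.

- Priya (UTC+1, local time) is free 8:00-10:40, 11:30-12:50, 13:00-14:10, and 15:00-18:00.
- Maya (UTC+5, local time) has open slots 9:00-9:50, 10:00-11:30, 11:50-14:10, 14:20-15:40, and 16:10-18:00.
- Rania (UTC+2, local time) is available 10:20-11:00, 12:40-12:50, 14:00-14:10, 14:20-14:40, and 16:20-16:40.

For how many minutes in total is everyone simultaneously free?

70 minutes

Priya → UTC: 07:00–09:40, 10:30–11:50, 12:00–13:10, 14:00–17:00.
Maya → UTC: 04:00–04:50, 05:00–06:30, 06:50–09:10, 09:20–10:40, 11:10–13:00.
Rania → UTC: 08:20–09:00, 10:40–10:50, 12:00–12:10, 12:20–12:40, 14:20–14:40.
Priya ∩ Maya: 07:00–09:10, 09:20–09:40, 10:30–10:40, 11:10–11:50, 12:00–13:00.
Priya ∩ Maya ∩ Rania: 08:20–09:00, 12:00–12:10, 12:20–12:40.
Total common minutes: 40 + 10 + 20 = 70.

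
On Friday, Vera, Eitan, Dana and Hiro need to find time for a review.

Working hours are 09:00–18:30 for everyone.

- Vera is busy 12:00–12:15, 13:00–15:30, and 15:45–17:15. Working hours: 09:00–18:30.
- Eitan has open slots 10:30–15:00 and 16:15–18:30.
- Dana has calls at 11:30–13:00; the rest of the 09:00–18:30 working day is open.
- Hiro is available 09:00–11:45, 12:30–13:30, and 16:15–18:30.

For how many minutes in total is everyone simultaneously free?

135 minutes

Vera free within 09:00–18:30: 09:00–12:00, 12:15–13:00, 15:30–15:45, 17:15–18:30.
Dana free within 09:00–18:30: 09:00–11:30, 13:00–18:30.
Vera ∩ Eitan: 10:30–12:00, 12:15–13:00, 17:15–18:30.
Vera ∩ Eitan ∩ Dana: 10:30–11:30, 17:15–18:30.
Vera ∩ Eitan ∩ Dana ∩ Hiro: 10:30–11:30, 17:15–18:30.
Total common minutes: 60 + 75 = 135.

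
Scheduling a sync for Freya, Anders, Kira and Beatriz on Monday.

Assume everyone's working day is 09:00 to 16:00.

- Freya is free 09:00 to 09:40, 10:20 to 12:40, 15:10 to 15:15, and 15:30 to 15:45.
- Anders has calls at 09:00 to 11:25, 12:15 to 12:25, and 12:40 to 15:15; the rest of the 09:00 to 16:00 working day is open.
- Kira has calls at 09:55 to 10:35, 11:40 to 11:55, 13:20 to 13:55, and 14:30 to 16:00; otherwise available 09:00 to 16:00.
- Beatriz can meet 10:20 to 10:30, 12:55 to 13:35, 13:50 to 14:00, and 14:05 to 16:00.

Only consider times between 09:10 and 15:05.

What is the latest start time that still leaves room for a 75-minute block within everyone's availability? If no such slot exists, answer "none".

Anders free within 09:00–16:00: 11:25–12:15, 12:25–12:40, 15:15–16:00.
Kira free within 09:00–16:00: 09:00–09:55, 10:35–11:40, 11:55–13:20, 13:55–14:30.
Freya ∩ Anders: 11:25–12:15, 12:25–12:40, 15:30–15:45.
Freya ∩ Anders ∩ Kira: 11:25–11:40, 11:55–12:15, 12:25–12:40.
Freya ∩ Anders ∩ Kira ∩ Beatriz: (none).
Restricted to 09:10–15:05: (none).
Windows ≥ 75 min: (none).

none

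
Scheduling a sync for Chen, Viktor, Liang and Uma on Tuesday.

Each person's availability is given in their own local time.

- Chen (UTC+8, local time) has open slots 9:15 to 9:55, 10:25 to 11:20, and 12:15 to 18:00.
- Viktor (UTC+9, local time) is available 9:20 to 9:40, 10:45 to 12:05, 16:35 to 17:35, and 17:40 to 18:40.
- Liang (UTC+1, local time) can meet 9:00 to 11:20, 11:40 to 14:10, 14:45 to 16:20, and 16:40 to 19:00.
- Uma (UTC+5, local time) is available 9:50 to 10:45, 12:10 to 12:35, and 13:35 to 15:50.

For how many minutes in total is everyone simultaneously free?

Chen → UTC: 01:15–01:55, 02:25–03:20, 04:15–10:00.
Viktor → UTC: 00:20–00:40, 01:45–03:05, 07:35–08:35, 08:40–09:40.
Liang → UTC: 08:00–10:20, 10:40–13:10, 13:45–15:20, 15:40–18:00.
Uma → UTC: 04:50–05:45, 07:10–07:35, 08:35–10:50.
Chen ∩ Viktor: 01:45–01:55, 02:25–03:05, 07:35–08:35, 08:40–09:40.
Chen ∩ Viktor ∩ Liang: 08:00–08:35, 08:40–09:40.
Chen ∩ Viktor ∩ Liang ∩ Uma: 08:40–09:40.
Total common minutes: 60.

60 minutes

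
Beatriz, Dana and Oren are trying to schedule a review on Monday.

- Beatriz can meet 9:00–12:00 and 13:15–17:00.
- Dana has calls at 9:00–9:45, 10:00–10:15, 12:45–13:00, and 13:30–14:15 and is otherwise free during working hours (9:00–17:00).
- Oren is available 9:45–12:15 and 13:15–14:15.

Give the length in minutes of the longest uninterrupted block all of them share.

Dana free within 09:00–17:00: 09:45–10:00, 10:15–12:45, 13:00–13:30, 14:15–17:00.
Beatriz ∩ Dana: 09:45–10:00, 10:15–12:00, 13:15–13:30, 14:15–17:00.
Beatriz ∩ Dana ∩ Oren: 09:45–10:00, 10:15–12:00, 13:15–13:30.
Common window lengths: 15, 105, 15 min; longest is 105.

105 minutes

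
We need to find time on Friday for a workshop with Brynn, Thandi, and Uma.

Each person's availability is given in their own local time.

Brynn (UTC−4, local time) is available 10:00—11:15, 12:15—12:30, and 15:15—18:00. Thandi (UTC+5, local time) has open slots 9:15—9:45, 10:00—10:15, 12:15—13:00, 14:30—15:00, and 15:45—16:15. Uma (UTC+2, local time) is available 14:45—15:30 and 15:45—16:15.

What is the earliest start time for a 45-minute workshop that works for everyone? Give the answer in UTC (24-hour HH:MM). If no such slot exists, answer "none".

none

Brynn → UTC: 14:00–15:15, 16:15–16:30, 19:15–22:00.
Thandi → UTC: 04:15–04:45, 05:00–05:15, 07:15–08:00, 09:30–10:00, 10:45–11:15.
Uma → UTC: 12:45–13:30, 13:45–14:15.
Brynn ∩ Thandi: (none).
Brynn ∩ Thandi ∩ Uma: (none).
Windows ≥ 45 min: (none).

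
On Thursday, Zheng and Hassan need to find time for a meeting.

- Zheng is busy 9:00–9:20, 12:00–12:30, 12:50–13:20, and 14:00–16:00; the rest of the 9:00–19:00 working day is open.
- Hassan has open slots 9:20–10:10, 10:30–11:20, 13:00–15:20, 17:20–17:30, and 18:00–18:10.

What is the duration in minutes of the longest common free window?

Zheng free within 09:00–19:00: 09:20–12:00, 12:30–12:50, 13:20–14:00, 16:00–19:00.
Zheng ∩ Hassan: 09:20–10:10, 10:30–11:20, 13:20–14:00, 17:20–17:30, 18:00–18:10.
Common window lengths: 50, 50, 40, 10, 10 min; longest is 50.

50 minutes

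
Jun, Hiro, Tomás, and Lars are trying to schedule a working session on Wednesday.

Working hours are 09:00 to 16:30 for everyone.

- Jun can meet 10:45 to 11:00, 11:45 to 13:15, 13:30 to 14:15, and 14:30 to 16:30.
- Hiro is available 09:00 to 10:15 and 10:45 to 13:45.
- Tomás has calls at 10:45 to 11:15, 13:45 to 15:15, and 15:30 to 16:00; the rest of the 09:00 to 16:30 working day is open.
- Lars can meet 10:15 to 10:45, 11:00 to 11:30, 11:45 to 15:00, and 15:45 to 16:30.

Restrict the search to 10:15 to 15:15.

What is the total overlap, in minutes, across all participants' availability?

Tomás free within 09:00–16:30: 09:00–10:45, 11:15–13:45, 15:15–15:30, 16:00–16:30.
Jun ∩ Hiro: 10:45–11:00, 11:45–13:15, 13:30–13:45.
Jun ∩ Hiro ∩ Tomás: 11:45–13:15, 13:30–13:45.
Jun ∩ Hiro ∩ Tomás ∩ Lars: 11:45–13:15, 13:30–13:45.
Restricted to 10:15–15:15: 11:45–13:15, 13:30–13:45.
Total common minutes: 90 + 15 = 105.

105 minutes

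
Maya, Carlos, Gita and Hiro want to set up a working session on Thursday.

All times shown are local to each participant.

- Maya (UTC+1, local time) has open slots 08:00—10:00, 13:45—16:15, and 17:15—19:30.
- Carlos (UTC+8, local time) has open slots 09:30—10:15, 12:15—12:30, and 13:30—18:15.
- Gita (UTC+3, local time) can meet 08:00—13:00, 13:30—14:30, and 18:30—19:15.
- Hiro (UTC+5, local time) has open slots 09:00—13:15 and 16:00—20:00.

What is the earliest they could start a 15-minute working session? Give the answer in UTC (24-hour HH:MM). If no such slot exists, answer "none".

Maya → UTC: 07:00–09:00, 12:45–15:15, 16:15–18:30.
Carlos → UTC: 01:30–02:15, 04:15–04:30, 05:30–10:15.
Gita → UTC: 05:00–10:00, 10:30–11:30, 15:30–16:15.
Hiro → UTC: 04:00–08:15, 11:00–15:00.
Maya ∩ Carlos: 07:00–09:00.
Maya ∩ Carlos ∩ Gita: 07:00–09:00.
Maya ∩ Carlos ∩ Gita ∩ Hiro: 07:00–08:15.
Windows ≥ 15 min: 07:00–08:15.
Earliest such window starts at 07:00.

07:00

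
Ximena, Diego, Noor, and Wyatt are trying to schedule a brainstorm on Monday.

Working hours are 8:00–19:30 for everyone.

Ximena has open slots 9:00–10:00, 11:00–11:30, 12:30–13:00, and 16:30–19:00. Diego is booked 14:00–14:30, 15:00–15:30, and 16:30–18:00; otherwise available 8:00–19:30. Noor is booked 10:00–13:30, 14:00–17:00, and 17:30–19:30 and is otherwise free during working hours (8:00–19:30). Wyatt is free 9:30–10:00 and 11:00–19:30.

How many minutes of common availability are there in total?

Diego free within 08:00–19:30: 08:00–14:00, 14:30–15:00, 15:30–16:30, 18:00–19:30.
Noor free within 08:00–19:30: 08:00–10:00, 13:30–14:00, 17:00–17:30.
Ximena ∩ Diego: 09:00–10:00, 11:00–11:30, 12:30–13:00, 18:00–19:00.
Ximena ∩ Diego ∩ Noor: 09:00–10:00.
Ximena ∩ Diego ∩ Noor ∩ Wyatt: 09:30–10:00.
Total common minutes: 30.

30 minutes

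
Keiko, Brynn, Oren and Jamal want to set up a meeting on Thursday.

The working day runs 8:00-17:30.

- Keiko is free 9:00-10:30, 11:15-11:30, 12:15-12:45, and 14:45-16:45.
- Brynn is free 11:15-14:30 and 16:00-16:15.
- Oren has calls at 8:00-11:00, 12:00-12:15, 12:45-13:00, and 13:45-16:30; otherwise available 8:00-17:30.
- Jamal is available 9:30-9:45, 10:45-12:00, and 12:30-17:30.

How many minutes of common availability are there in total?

Oren free within 08:00–17:30: 11:00–12:00, 12:15–12:45, 13:00–13:45, 16:30–17:30.
Keiko ∩ Brynn: 11:15–11:30, 12:15–12:45, 16:00–16:15.
Keiko ∩ Brynn ∩ Oren: 11:15–11:30, 12:15–12:45.
Keiko ∩ Brynn ∩ Oren ∩ Jamal: 11:15–11:30, 12:30–12:45.
Total common minutes: 15 + 15 = 30.

30 minutes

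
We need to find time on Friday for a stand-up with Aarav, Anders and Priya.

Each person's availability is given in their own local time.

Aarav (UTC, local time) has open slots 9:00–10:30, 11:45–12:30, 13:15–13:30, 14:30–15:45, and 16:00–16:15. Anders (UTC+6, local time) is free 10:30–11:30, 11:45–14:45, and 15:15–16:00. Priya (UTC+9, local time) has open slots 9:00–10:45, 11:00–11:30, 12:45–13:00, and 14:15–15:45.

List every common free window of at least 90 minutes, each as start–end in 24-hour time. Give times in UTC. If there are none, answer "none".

Aarav → UTC: 09:00–10:30, 11:45–12:30, 13:15–13:30, 14:30–15:45, 16:00–16:15.
Anders → UTC: 04:30–05:30, 05:45–08:45, 09:15–10:00.
Priya → UTC: 00:00–01:45, 02:00–02:30, 03:45–04:00, 05:15–06:45.
Aarav ∩ Anders: 09:15–10:00.
Aarav ∩ Anders ∩ Priya: (none).
Windows ≥ 90 min: (none).

none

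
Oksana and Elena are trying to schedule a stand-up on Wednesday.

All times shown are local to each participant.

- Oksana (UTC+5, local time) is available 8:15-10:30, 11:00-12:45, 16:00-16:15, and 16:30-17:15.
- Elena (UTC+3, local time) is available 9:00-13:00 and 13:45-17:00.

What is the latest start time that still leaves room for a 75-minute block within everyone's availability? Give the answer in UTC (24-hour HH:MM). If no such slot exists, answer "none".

Oksana → UTC: 03:15–05:30, 06:00–07:45, 11:00–11:15, 11:30–12:15.
Elena → UTC: 06:00–10:00, 10:45–14:00.
Oksana ∩ Elena: 06:00–07:45, 11:00–11:15, 11:30–12:15.
Windows ≥ 75 min: 06:00–07:45.
Latest start in the last window 06:00–07:45 is 07:45 − 75 min = 06:30.

06:30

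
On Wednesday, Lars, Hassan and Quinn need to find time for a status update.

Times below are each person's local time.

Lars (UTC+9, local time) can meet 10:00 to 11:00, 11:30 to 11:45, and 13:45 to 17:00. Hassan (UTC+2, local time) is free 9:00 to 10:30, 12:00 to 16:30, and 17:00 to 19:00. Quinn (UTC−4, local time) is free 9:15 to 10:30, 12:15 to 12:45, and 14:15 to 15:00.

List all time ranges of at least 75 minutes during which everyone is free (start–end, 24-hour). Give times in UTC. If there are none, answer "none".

Lars → UTC: 01:00–02:00, 02:30–02:45, 04:45–08:00.
Hassan → UTC: 07:00–08:30, 10:00–14:30, 15:00–17:00.
Quinn → UTC: 13:15–14:30, 16:15–16:45, 18:15–19:00.
Lars ∩ Hassan: 07:00–08:00.
Lars ∩ Hassan ∩ Quinn: (none).
Windows ≥ 75 min: (none).

none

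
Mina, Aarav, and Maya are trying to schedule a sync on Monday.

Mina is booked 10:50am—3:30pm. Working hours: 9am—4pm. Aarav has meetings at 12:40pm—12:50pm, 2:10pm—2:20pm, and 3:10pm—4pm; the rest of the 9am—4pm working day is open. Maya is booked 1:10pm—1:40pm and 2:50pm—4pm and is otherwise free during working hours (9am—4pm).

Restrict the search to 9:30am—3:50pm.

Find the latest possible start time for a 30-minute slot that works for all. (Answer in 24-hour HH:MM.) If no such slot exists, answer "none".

10:20

Mina free within 09:00–16:00: 09:00–10:50, 15:30–16:00.
Aarav free within 09:00–16:00: 09:00–12:40, 12:50–14:10, 14:20–15:10.
Maya free within 09:00–16:00: 09:00–13:10, 13:40–14:50.
Mina ∩ Aarav: 09:00–10:50.
Mina ∩ Aarav ∩ Maya: 09:00–10:50.
Restricted to 09:30–15:50: 09:30–10:50.
Windows ≥ 30 min: 09:30–10:50.
Latest start in the last window 09:30–10:50 is 10:50 − 30 min = 10:20.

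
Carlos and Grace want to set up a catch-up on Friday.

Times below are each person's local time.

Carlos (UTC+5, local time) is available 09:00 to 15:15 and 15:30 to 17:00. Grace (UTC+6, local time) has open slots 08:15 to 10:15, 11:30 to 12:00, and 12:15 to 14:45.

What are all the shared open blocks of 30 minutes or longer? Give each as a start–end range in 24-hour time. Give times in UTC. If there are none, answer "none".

05:30–06:00, 06:15–08:45

Carlos → UTC: 04:00–10:15, 10:30–12:00.
Grace → UTC: 02:15–04:15, 05:30–06:00, 06:15–08:45.
Carlos ∩ Grace: 04:00–04:15, 05:30–06:00, 06:15–08:45.
Windows ≥ 30 min: 05:30–06:00, 06:15–08:45.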